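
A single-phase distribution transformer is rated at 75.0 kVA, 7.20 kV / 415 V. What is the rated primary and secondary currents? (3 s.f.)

I_p = S/V_p = 75000/7200 = 10.4 A.
I_s = S/V_s = 75000/415 = 181 A.

I_p ≈ 10.4 A, I_s ≈ 181 A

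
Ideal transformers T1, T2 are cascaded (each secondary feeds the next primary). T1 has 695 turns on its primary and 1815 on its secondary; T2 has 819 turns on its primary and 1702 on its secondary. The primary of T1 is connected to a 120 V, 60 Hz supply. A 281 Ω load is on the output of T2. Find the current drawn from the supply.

I_supply ≈ 12.6 A

After T1: V = 120.00 × 1815/695 = 313.38 V.
After T2: V = 313.38 × 1702/819 = 651.25 V.
I_load = 651.25/281 = 2.3176 A, so P_out = 651.25 × 2.3176 = 1509.4 W.
All ideal ⇒ P_in = P_out, so I_supply = 1509.4/120 = 12.6 A.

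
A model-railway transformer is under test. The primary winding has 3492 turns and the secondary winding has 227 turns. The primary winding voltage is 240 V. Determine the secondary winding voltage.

V_s/V_p = N_s/N_p, so V_s = 240 × 227/3492 = 15.6 V.

V_s ≈ 15.6 V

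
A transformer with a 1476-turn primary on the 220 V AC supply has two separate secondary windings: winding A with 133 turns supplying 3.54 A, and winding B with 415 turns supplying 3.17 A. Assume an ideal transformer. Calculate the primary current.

V_A = 220 × 133/1476 = 19.824 V; V_B = 220 × 415/1476 = 61.856 V.
P_out = V_A I_A + V_B I_B = 19.824×3.54 + 61.856×3.17 = 70.176 + 196.08 = 266.26 W.
Ideal ⇒ P_in = P_out, so I_p = P_out/V_p = 266.26/220 = 1.21 A.

I_p ≈ 1.21 A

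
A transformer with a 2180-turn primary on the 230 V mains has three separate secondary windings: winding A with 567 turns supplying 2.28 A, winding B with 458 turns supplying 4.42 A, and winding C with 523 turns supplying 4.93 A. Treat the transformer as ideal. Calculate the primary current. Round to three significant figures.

I_p ≈ 2.70 A

V_A = 230 × 567/2180 = 59.821 V; V_B = 230 × 458/2180 = 48.321 V; V_C = 230 × 523/2180 = 55.179 V.
P_out = V_A I_A + V_B I_B + V_C I_C = 59.821×2.28 + 48.321×4.42 + 55.179×4.93 = 136.39 + 213.58 + 272.03 = 622.00 W.
Ideal ⇒ P_in = P_out, so I_p = P_out/V_p = 622.00/230 = 2.70 A.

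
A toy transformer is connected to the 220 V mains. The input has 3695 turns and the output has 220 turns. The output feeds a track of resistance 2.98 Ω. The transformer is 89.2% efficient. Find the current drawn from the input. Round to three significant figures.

I_in ≈ 0.293 A

V_out = 220 × 220/3695 = 13.099 V.
I_out = V_out/R = 13.099/2.98 = 4.3956 A.
P_out = V_out I_out = 13.099 × 4.3956 = 57.577 W.
P_in = P_out/η = 57.577/0.892 = 64.548 W.
I_in = P_in/V_in = 64.548/220 = 0.293 A.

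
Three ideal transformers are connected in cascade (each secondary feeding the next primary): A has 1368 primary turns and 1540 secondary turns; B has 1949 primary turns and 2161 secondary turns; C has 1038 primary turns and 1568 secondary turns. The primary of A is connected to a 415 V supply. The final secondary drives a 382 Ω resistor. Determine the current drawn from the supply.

I_supply ≈ 3.86 A

Secondary of A: V = 415.00 × 1540/1368 = 467.18 V.
Secondary of B: V = 467.18 × 2161/1949 = 518.00 V.
Secondary of C: V = 518.00 × 1568/1038 = 782.48 V.
I_load = 782.48/382 = 2.0484 A, so P_out = 782.48 × 2.0484 = 1602.8 W.
All ideal ⇒ P_in = P_out, so I_supply = 1602.8/415 = 3.86 A.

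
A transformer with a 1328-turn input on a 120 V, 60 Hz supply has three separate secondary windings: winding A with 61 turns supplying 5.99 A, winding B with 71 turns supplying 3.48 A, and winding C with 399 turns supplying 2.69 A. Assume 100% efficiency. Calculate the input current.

V_A = 120 × 61/1328 = 5.5120 V; V_B = 120 × 71/1328 = 6.4157 V; V_C = 120 × 399/1328 = 36.054 V.
P_out = V_A I_A + V_B I_B + V_C I_C = 5.5120×5.99 + 6.4157×3.48 + 36.054×2.69 = 33.017 + 22.327 + 96.986 = 152.33 W.
Ideal ⇒ P_in = P_out, so I_in = P_out/V_in = 152.33/120 = 1.27 A.

I_in ≈ 1.27 A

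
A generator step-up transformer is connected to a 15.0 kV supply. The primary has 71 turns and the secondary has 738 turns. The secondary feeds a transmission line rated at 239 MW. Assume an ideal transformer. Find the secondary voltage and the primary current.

V_s ≈ 156000 V, I_p ≈ 15900 A

V_s = V_p × N_s/N_p = 15000 × 738/71 = 155920 V.
I_s = P/V_s = 2.39×10^8/155920 = 1532.9 A.
I_p = I_s × N_s/N_p = 1532.9 × 738/71 = 15900 A.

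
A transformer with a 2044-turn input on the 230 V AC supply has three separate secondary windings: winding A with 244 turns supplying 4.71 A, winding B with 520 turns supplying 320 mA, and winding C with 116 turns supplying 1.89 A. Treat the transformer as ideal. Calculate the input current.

V_A = 230 × 244/2044 = 27.456 V; V_B = 230 × 520/2044 = 58.513 V; V_C = 230 × 116/2044 = 13.053 V.
P_out = V_A I_A + V_B I_B + V_C I_C = 27.456×4.71 + 58.513×0.320 + 13.053×1.89 = 129.32 + 18.724 + 24.670 = 172.71 W.
Ideal ⇒ P_in = P_out, so I_in = P_out/V_in = 172.71/230 = 0.751 A.

I_in ≈ 0.751 A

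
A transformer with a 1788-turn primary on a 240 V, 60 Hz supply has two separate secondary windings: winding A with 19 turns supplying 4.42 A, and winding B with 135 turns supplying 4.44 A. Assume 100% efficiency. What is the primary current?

I_p ≈ 0.382 A

V_A = 240 × 19/1788 = 2.5503 V; V_B = 240 × 135/1788 = 18.121 V.
P_out = V_A I_A + V_B I_B = 2.5503×4.42 + 18.121×4.44 = 11.272 + 80.456 = 91.729 W.
Ideal ⇒ P_in = P_out, so I_p = P_out/V_p = 91.729/240 = 0.382 A.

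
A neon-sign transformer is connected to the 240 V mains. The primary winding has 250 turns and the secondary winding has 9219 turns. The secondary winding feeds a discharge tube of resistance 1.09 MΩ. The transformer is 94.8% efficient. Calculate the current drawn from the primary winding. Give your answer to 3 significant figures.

I_p ≈ 0.316 A

V_s = 240 × 9219/250 = 8850.2 V.
I_s = V_s/R = 8850.2/(1.09×10^6) = 0.0081195 A.
P_out = V_s I_s = 8850.2 × 0.0081195 = 71.859 W.
P_in = P_out/η = 71.859/0.948 = 75.801 W.
I_p = P_in/V_p = 75.801/240 = 0.316 A.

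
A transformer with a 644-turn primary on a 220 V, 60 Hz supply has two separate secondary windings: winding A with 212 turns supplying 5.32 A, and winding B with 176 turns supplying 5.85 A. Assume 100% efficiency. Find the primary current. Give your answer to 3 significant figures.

I_p ≈ 3.35 A

V_A = 220 × 212/644 = 72.422 V; V_B = 220 × 176/644 = 60.124 V.
P_out = V_A I_A + V_B I_B = 72.422×5.32 + 60.124×5.85 = 385.29 + 351.73 = 737.01 W.
Ideal ⇒ P_in = P_out, so I_p = P_out/V_p = 737.01/220 = 3.35 A.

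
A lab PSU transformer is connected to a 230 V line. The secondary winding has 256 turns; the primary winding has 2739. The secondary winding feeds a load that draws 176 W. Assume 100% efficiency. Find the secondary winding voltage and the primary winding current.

V_s ≈ 21.5 V, I_p ≈ 0.765 A

V_s = V_p × N_s/N_p = 230 × 256/2739 = 21.497 V.
I_s = P/V_s = 176/21.497 = 8.1872 A.
I_p = I_s × N_s/N_p = 8.1872 × 256/2739 = 0.765 A.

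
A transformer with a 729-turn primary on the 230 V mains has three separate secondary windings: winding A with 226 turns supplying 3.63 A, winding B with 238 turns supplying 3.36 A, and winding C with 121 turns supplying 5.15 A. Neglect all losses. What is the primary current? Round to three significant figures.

V_A = 230 × 226/729 = 71.303 V; V_B = 230 × 238/729 = 75.089 V; V_C = 230 × 121/729 = 38.176 V.
P_out = V_A I_A + V_B I_B + V_C I_C = 71.303×3.63 + 75.089×3.36 + 38.176×5.15 = 258.83 + 252.30 + 196.60 = 707.73 W.
Ideal ⇒ P_in = P_out, so I_p = P_out/V_p = 707.73/230 = 3.08 A.

I_p ≈ 3.08 A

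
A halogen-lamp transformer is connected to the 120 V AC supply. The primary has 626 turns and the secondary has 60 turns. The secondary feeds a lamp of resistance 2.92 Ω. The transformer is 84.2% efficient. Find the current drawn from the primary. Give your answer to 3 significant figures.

I_p ≈ 0.448 A

V_s = 120 × 60/626 = 11.502 V.
I_s = V_s/R = 11.502/2.92 = 3.9389 A.
P_out = V_s I_s = 11.502 × 3.9389 = 45.304 W.
P_in = P_out/η = 45.304/0.842 = 53.805 W.
I_p = P_in/V_p = 53.805/120 = 0.448 A.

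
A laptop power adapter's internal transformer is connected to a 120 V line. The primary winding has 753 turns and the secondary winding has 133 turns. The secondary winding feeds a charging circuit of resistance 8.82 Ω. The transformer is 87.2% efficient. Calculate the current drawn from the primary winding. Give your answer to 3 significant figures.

V_s = 120 × 133/753 = 21.195 V.
I_s = V_s/R = 21.195/8.82 = 2.4031 A.
P_out = V_s I_s = 21.195 × 2.4031 = 50.934 W.
P_in = P_out/η = 50.934/0.872 = 58.410 W.
I_p = P_in/V_p = 58.410/120 = 0.487 A.

I_p ≈ 0.487 A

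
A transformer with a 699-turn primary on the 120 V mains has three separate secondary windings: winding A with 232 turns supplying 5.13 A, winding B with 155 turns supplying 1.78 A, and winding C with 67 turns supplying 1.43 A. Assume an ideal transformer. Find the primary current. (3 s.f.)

I_p ≈ 2.23 A

V_A = 120 × 232/699 = 39.828 V; V_B = 120 × 155/699 = 26.609 V; V_C = 120 × 67/699 = 11.502 V.
P_out = V_A I_A + V_B I_B + V_C I_C = 39.828×5.13 + 26.609×1.78 + 11.502×1.43 = 204.32 + 47.365 + 16.448 = 268.13 W.
Ideal ⇒ P_in = P_out, so I_p = P_out/V_p = 268.13/120 = 2.23 A.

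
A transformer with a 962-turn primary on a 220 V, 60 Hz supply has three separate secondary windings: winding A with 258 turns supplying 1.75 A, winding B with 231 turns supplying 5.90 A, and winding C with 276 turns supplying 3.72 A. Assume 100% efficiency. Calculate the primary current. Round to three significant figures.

V_A = 220 × 258/962 = 59.002 V; V_B = 220 × 231/962 = 52.827 V; V_C = 220 × 276/962 = 63.119 V.
P_out = V_A I_A + V_B I_B + V_C I_C = 59.002×1.75 + 52.827×5.90 + 63.119×3.72 = 103.25 + 311.68 + 234.80 = 649.74 W.
Ideal ⇒ P_in = P_out, so I_p = P_out/V_p = 649.74/220 = 2.95 A.

I_p ≈ 2.95 A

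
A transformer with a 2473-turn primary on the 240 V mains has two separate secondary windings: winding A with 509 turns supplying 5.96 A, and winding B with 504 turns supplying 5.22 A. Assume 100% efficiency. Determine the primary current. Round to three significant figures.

I_p ≈ 2.29 A

V_A = 240 × 509/2473 = 49.397 V; V_B = 240 × 504/2473 = 48.912 V.
P_out = V_A I_A + V_B I_B = 49.397×5.96 + 48.912×5.22 = 294.41 + 255.32 = 549.73 W.
Ideal ⇒ P_in = P_out, so I_p = P_out/V_p = 549.73/240 = 2.29 A.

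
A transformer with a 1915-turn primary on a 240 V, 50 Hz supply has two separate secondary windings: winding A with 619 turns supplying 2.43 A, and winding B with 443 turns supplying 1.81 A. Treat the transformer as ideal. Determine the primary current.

I_p ≈ 1.20 A

V_A = 240 × 619/1915 = 77.577 V; V_B = 240 × 443/1915 = 55.520 V.
P_out = V_A I_A + V_B I_B = 77.577×2.43 + 55.520×1.81 = 188.51 + 100.49 = 289.00 W.
Ideal ⇒ P_in = P_out, so I_p = P_out/V_p = 289.00/240 = 1.20 A.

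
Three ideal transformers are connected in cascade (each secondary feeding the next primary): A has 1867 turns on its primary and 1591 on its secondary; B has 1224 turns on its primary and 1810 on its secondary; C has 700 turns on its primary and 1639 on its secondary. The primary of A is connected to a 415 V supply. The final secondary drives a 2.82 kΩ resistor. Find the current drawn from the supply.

Secondary of A: V = 415.00 × 1591/1867 = 353.65 V.
Secondary of B: V = 353.65 × 1810/1224 = 522.96 V.
Secondary of C: V = 522.96 × 1639/700 = 1224.5 V.
I_load = 1224.5/2820 = 0.43421 A, so P_out = 1224.5 × 0.43421 = 531.69 W.
All ideal ⇒ P_in = P_out, so I_supply = 531.69/415 = 1.28 A.

I_supply ≈ 1.28 A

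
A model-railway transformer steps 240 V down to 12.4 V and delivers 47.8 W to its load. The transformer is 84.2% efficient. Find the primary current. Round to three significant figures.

P_in = P_out/η = 47.8/0.842 = 56.770 W.
I_p = P_in/V_p = 56.770/240 = 0.237 A.

I_p ≈ 0.237 A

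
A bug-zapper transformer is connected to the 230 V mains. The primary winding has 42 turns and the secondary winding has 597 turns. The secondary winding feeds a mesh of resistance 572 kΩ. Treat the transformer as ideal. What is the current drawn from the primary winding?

V_s = V_p × N_s/N_p = 230 × 597/42 = 3269.3 V.
I_s = V_s/R = 3269.3/572000 = 0.0057155 A.
For an ideal transformer I_p N_p = I_s N_s, so I_p = 0.0057155 × 597/42 = 0.0812 A.

I_p ≈ 0.0812 A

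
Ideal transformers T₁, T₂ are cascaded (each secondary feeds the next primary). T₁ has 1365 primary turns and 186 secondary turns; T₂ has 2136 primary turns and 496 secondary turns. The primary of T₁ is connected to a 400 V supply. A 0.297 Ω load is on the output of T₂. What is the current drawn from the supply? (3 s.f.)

After T₁: V = 400.00 × 186/1365 = 54.505 V.
After T₂: V = 54.505 × 496/2136 = 12.657 V.
I_load = 12.657/0.297 = 42.615 A, so P_out = 12.657 × 42.615 = 539.37 W.
All ideal ⇒ P_in = P_out, so I_supply = 539.37/400 = 1.35 A.

I_supply ≈ 1.35 A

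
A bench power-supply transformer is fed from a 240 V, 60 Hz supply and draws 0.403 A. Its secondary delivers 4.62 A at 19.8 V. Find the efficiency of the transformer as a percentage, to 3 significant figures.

η ≈ 94.6%

P_in = 240 × 0.403 = 96.7200 W.
P_out = 19.8 × 4.62 = 91.4760 W.
η = P_out/P_in = 91.4760/96.7200 = 0.946.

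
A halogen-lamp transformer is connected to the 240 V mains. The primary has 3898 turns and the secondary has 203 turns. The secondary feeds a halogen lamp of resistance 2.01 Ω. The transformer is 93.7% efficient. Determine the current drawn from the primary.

I_p ≈ 0.346 A

V_s = 240 × 203/3898 = 12.499 V.
I_s = V_s/R = 12.499/2.01 = 6.2183 A.
P_out = V_s I_s = 12.499 × 6.2183 = 77.720 W.
P_in = P_out/η = 77.720/0.937 = 82.946 W.
I_p = P_in/V_p = 82.946/240 = 0.346 A.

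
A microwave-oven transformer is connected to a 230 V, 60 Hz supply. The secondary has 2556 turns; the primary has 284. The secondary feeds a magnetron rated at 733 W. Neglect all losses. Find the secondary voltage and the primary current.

V_s ≈ 2070 V, I_p ≈ 3.19 A

V_s = V_p × N_s/N_p = 230 × 2556/284 = 2070.0 V.
I_s = P/V_s = 733/2070.0 = 0.35411 A.
I_p = I_s × N_s/N_p = 0.35411 × 2556/284 = 3.19 A.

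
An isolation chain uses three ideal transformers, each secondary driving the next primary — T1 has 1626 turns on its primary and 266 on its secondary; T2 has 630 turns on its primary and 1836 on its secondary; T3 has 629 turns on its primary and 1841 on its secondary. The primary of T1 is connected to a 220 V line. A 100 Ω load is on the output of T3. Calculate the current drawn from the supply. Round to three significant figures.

I_supply ≈ 4.28 A

Secondary of T1: V = 220.00 × 266/1626 = 35.990 V.
Secondary of T2: V = 35.990 × 1836/630 = 104.89 V.
Secondary of T3: V = 104.89 × 1841/629 = 306.99 V.
I_load = 306.99/100 = 3.0699 A, so P_out = 306.99 × 3.0699 = 942.41 W.
All ideal ⇒ P_in = P_out, so I_supply = 942.41/220 = 4.28 A.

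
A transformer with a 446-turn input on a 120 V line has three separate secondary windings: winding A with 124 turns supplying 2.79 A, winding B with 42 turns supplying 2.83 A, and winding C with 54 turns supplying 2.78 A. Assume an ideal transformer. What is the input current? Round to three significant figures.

V_A = 120 × 124/446 = 33.363 V; V_B = 120 × 42/446 = 11.300 V; V_C = 120 × 54/446 = 14.529 V.
P_out = V_A I_A + V_B I_B + V_C I_C = 33.363×2.79 + 11.300×2.83 + 14.529×2.78 = 93.083 + 31.980 + 40.391 = 165.45 W.
Ideal ⇒ P_in = P_out, so I_in = P_out/V_in = 165.45/120 = 1.38 A.

I_in ≈ 1.38 A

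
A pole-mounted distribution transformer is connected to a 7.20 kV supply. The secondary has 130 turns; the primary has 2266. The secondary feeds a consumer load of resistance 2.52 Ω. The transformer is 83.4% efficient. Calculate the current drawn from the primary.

V_s = 7200 × 130/2266 = 413.06 V.
I_s = V_s/R = 413.06/2.52 = 163.91 A.
P_out = V_s I_s = 413.06 × 163.91 = 67707 W.
P_in = P_out/η = 67707/0.834 = 81183 W.
I_p = P_in/V_p = 81183/7200 = 11.3 A.

I_p ≈ 11.3 A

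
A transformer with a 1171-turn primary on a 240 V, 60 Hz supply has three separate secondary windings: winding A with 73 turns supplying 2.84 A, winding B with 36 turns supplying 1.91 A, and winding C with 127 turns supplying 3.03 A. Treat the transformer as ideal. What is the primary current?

V_A = 240 × 73/1171 = 14.962 V; V_B = 240 × 36/1171 = 7.3783 V; V_C = 240 × 127/1171 = 26.029 V.
P_out = V_A I_A + V_B I_B + V_C I_C = 14.962×2.84 + 7.3783×1.91 + 26.029×3.03 = 42.491 + 14.093 + 78.868 = 135.45 W.
Ideal ⇒ P_in = P_out, so I_p = P_out/V_p = 135.45/240 = 0.564 A.

I_p ≈ 0.564 A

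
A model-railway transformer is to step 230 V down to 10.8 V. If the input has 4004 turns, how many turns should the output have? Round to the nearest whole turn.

N_out = 188 turns

N_out/N_in = V_out/V_in, so N_out = 4004 × 10.8/230 = 188.0 ≈ 188 turns.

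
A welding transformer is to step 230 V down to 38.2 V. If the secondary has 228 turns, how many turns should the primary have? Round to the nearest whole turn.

N_p = 1373 turns

N_p/N_s = V_p/V_s, so N_p = 228 × 230/38.2 = 1372.8 ≈ 1373 turns.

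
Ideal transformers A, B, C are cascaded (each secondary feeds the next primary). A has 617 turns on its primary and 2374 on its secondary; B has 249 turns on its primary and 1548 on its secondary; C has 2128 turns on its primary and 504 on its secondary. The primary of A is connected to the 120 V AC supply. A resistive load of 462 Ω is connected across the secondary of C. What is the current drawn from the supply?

After A: V = 120.00 × 2374/617 = 461.72 V.
After B: V = 461.72 × 1548/249 = 2870.4 V.
After C: V = 2870.4 × 504/2128 = 679.84 V.
I_load = 679.84/462 = 1.4715 A, so P_out = 679.84 × 1.4715 = 1000.4 W.
All ideal ⇒ P_in = P_out, so I_supply = 1000.4/120 = 8.34 A.

I_supply ≈ 8.34 A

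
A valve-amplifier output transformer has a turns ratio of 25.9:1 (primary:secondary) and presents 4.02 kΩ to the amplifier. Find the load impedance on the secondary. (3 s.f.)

Z_s = Z_p/(N_p/N_s)² = 4020/25.9² = 5.99 Ω.

Z_s ≈ 5.99 Ω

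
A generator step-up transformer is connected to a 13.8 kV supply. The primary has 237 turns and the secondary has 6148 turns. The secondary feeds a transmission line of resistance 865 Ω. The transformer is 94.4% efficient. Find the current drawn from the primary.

I_p ≈ 11400 A

V_s = 13800 × 6148/237 = 357980 V.
I_s = V_s/R = 357980/865 = 413.86 A.
P_out = V_s I_s = 357980 × 413.86 = 1.4815×10^8 W.
P_in = P_out/η = 1.4815×10^8/0.944 = 1.5694×10^8 W.
I_p = P_in/V_p = 1.5694×10^8/13800 = 11400 A.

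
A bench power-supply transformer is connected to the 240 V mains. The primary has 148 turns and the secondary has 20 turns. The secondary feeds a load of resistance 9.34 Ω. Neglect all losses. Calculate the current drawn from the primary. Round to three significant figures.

I_p ≈ 0.469 A

V_s = V_p × N_s/N_p = 240 × 20/148 = 32.432 V.
I_s = V_s/R = 32.432/9.34 = 3.4724 A.
For an ideal transformer I_p N_p = I_s N_s, so I_p = 3.4724 × 20/148 = 0.469 A.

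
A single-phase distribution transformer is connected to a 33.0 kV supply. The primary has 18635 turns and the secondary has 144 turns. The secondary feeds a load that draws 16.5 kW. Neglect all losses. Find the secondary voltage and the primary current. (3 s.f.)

V_s = V_p × N_s/N_p = 33000 × 144/18635 = 255.00 V.
I_s = P/V_s = 16500/255.00 = 64.705 A.
I_p = I_s × N_s/N_p = 64.705 × 144/18635 = 0.500 A.

V_s ≈ 255 V, I_p ≈ 0.500 A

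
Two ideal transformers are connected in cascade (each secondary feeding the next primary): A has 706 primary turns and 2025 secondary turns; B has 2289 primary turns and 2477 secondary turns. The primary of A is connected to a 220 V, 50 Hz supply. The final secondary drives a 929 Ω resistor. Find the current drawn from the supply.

I_supply ≈ 2.28 A

Secondary of A: V = 220.00 × 2025/706 = 631.02 V.
Secondary of B: V = 631.02 × 2477/2289 = 682.85 V.
I_load = 682.85/929 = 0.73503 A, so P_out = 682.85 × 0.73503 = 501.92 W.
All ideal ⇒ P_in = P_out, so I_supply = 501.92/220 = 2.28 A.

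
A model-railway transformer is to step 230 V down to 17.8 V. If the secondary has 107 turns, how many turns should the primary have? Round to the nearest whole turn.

N_p = 1383 turns

N_p/N_s = V_p/V_s, so N_p = 107 × 230/17.8 = 1382.6 ≈ 1383 turns.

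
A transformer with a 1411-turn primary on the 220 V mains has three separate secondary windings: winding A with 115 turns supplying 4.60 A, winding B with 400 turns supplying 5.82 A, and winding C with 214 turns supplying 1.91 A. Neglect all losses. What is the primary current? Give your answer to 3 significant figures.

I_p ≈ 2.31 A

V_A = 220 × 115/1411 = 17.931 V; V_B = 220 × 400/1411 = 62.367 V; V_C = 220 × 214/1411 = 33.366 V.
P_out = V_A I_A + V_B I_B + V_C I_C = 17.931×4.60 + 62.367×5.82 + 33.366×1.91 = 82.481 + 362.98 + 63.730 = 509.19 W.
Ideal ⇒ P_in = P_out, so I_p = P_out/V_p = 509.19/220 = 2.31 A.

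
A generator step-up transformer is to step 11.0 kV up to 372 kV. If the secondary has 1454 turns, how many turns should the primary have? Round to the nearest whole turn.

N_p/N_s = V_p/V_s, so N_p = 1454 × 11000/372000 = 43.0 ≈ 43 turns.

N_p = 43 turns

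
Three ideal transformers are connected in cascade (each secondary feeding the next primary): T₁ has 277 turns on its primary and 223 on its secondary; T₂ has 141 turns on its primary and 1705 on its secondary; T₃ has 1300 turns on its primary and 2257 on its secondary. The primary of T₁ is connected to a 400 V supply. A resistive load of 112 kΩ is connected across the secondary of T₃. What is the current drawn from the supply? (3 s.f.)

Secondary of T₁: V = 400.00 × 223/277 = 322.02 V.
Secondary of T₂: V = 322.02 × 1705/141 = 3893.9 V.
Secondary of T₃: V = 3893.9 × 2257/1300 = 6760.5 V.
I_load = 6760.5/112000 = 0.060362 A, so P_out = 6760.5 × 0.060362 = 408.07 W.
All ideal ⇒ P_in = P_out, so I_supply = 408.07/400 = 1.02 A.

I_supply ≈ 1.02 A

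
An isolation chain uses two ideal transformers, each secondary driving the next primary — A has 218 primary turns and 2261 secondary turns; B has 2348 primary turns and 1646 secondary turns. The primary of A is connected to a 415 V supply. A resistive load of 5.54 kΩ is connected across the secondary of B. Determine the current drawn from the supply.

After A: V = 415.00 × 2261/218 = 4304.2 V.
After B: V = 4304.2 × 1646/2348 = 3017.3 V.
I_load = 3017.3/5540 = 0.54465 A, so P_out = 3017.3 × 0.54465 = 1643.4 W.
All ideal ⇒ P_in = P_out, so I_supply = 1643.4/415 = 3.96 A.

I_supply ≈ 3.96 A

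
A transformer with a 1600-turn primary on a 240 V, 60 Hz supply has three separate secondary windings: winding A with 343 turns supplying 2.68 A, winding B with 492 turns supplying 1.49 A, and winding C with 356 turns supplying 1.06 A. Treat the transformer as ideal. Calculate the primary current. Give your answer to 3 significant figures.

I_p ≈ 1.27 A

V_A = 240 × 343/1600 = 51.450 V; V_B = 240 × 492/1600 = 73.800 V; V_C = 240 × 356/1600 = 53.400 V.
P_out = V_A I_A + V_B I_B + V_C I_C = 51.450×2.68 + 73.800×1.49 + 53.400×1.06 = 137.89 + 109.96 + 56.604 = 304.45 W.
Ideal ⇒ P_in = P_out, so I_p = P_out/V_p = 304.45/240 = 1.27 A.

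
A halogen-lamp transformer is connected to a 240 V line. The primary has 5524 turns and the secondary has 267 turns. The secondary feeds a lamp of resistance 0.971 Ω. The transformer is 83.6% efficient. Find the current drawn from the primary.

I_p ≈ 0.691 A

V_s = 240 × 267/5524 = 11.600 V.
I_s = V_s/R = 11.600/0.971 = 11.947 A.
P_out = V_s I_s = 11.600 × 11.947 = 138.59 W.
P_in = P_out/η = 138.59/0.836 = 165.77 W.
I_p = P_in/V_p = 165.77/240 = 0.691 A.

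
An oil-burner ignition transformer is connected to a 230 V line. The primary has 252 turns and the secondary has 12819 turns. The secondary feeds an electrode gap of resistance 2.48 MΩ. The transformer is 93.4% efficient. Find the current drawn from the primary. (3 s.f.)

I_p ≈ 0.257 A

V_s = 230 × 12819/252 = 11700 V.
I_s = V_s/R = 11700/(2.48×10^6) = 0.0047177 A.
P_out = V_s I_s = 11700 × 0.0047177 = 55.196 W.
P_in = P_out/η = 55.196/0.934 = 59.097 W.
I_p = P_in/V_p = 59.097/230 = 0.257 A.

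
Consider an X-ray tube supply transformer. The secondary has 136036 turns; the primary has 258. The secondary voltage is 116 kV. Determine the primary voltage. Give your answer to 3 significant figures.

V_p ≈ 220 V

V_p/V_s = N_p/N_s, so V_p = 116000 × 258/136036 = 220 V.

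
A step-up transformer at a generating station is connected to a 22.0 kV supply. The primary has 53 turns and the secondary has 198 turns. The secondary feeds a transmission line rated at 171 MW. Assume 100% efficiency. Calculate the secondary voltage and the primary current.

V_s = V_p × N_s/N_p = 22000 × 198/53 = 82189 V.
I_s = P/V_s = 1.71×10^8/82189 = 2080.6 A.
I_p = I_s × N_s/N_p = 2080.6 × 198/53 = 7770 A.

V_s ≈ 82200 V, I_p ≈ 7770 A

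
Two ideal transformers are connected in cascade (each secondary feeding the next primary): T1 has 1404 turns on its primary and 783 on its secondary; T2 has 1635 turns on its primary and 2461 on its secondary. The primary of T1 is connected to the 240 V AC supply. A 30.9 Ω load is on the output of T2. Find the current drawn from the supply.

I_supply ≈ 5.47 A

After T1: V = 240.00 × 783/1404 = 133.85 V.
After T2: V = 133.85 × 2461/1635 = 201.47 V.
I_load = 201.47/30.9 = 6.5199 A, so P_out = 201.47 × 6.5199 = 1313.5 W.
All ideal ⇒ P_in = P_out, so I_supply = 1313.5/240 = 5.47 A.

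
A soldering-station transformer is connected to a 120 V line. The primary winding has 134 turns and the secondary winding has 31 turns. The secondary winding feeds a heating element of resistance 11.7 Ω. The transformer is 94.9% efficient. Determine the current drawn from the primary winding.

I_p ≈ 0.578 A

V_s = 120 × 31/134 = 27.761 V.
I_s = V_s/R = 27.761/11.7 = 2.3728 A.
P_out = V_s I_s = 27.761 × 2.3728 = 65.870 W.
P_in = P_out/η = 65.870/0.949 = 69.410 W.
I_p = P_in/V_p = 69.410/120 = 0.578 A.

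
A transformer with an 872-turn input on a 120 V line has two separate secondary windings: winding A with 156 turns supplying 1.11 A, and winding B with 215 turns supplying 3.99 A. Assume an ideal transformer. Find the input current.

I_in ≈ 1.18 A

V_A = 120 × 156/872 = 21.468 V; V_B = 120 × 215/872 = 29.587 V.
P_out = V_A I_A + V_B I_B = 21.468×1.11 + 29.587×3.99 = 23.829 + 118.05 = 141.88 W.
Ideal ⇒ P_in = P_out, so I_in = P_out/V_in = 141.88/120 = 1.18 A.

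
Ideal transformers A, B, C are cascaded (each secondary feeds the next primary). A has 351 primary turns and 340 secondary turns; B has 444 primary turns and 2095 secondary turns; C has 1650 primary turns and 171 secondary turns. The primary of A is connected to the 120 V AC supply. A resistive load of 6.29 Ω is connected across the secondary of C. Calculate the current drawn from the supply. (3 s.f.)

Secondary of A: V = 120.00 × 340/351 = 116.24 V.
Secondary of B: V = 116.24 × 2095/444 = 548.47 V.
Secondary of C: V = 548.47 × 171/1650 = 56.842 V.
I_load = 56.842/6.29 = 9.0368 A, so P_out = 56.842 × 9.0368 = 513.67 W.
All ideal ⇒ P_in = P_out, so I_supply = 513.67/120 = 4.28 A.

I_supply ≈ 4.28 A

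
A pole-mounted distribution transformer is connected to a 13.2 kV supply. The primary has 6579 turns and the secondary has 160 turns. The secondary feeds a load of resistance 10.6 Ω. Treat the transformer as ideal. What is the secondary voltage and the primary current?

V_s ≈ 321 V, I_p ≈ 0.737 A

V_s = V_p × N_s/N_p = 13200 × 160/6579 = 321.02 V.
I_s = V_s/R = 321.02/10.6 = 30.285 A.
I_p = I_s × N_s/N_p = 30.285 × 160/6579 = 0.737 A.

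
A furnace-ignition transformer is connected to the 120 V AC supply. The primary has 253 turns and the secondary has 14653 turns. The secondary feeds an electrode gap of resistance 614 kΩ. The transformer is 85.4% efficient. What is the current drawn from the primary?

V_s = 120 × 14653/253 = 6950.0 V.
I_s = V_s/R = 6950.0/614000 = 0.011319 A.
P_out = V_s I_s = 6950.0 × 0.011319 = 78.669 W.
P_in = P_out/η = 78.669/0.854 = 92.119 W.
I_p = P_in/V_p = 92.119/120 = 0.768 A.

I_p ≈ 0.768 A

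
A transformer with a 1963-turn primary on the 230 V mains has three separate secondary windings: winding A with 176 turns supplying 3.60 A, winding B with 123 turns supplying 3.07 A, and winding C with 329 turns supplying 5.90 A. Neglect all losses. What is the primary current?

I_p ≈ 1.50 A

V_A = 230 × 176/1963 = 20.621 V; V_B = 230 × 123/1963 = 14.412 V; V_C = 230 × 329/1963 = 38.548 V.
P_out = V_A I_A + V_B I_B + V_C I_C = 20.621×3.60 + 14.412×3.07 + 38.548×5.90 = 74.237 + 44.244 + 227.43 = 345.92 W.
Ideal ⇒ P_in = P_out, so I_p = P_out/V_p = 345.92/230 = 1.50 A.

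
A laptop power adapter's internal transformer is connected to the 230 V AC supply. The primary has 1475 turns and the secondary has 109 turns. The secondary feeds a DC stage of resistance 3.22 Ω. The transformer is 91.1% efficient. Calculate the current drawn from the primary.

I_p ≈ 0.428 A

V_s = 230 × 109/1475 = 16.997 V.
I_s = V_s/R = 16.997/3.22 = 5.2785 A.
P_out = V_s I_s = 16.997 × 5.2785 = 89.716 W.
P_in = P_out/η = 89.716/0.911 = 98.481 W.
I_p = P_in/V_p = 98.481/230 = 0.428 A.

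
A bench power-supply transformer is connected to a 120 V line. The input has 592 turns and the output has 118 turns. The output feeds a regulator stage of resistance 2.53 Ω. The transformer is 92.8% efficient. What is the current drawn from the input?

V_out = 120 × 118/592 = 23.919 V.
I_out = V_out/R = 23.919/2.53 = 9.4541 A.
P_out = V_out I_out = 23.919 × 9.4541 = 226.13 W.
P_in = P_out/η = 226.13/0.928 = 243.68 W.
I_in = P_in/V_in = 243.68/120 = 2.03 A.

I_in ≈ 2.03 A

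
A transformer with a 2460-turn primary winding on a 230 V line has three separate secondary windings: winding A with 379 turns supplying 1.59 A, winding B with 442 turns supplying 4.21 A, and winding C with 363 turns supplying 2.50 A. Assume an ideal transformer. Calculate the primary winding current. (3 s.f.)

V_A = 230 × 379/2460 = 35.435 V; V_B = 230 × 442/2460 = 41.325 V; V_C = 230 × 363/2460 = 33.939 V.
P_out = V_A I_A + V_B I_B + V_C I_C = 35.435×1.59 + 41.325×4.21 + 33.939×2.50 = 56.342 + 173.98 + 84.848 = 315.17 W.
Ideal ⇒ P_in = P_out, so I_p = P_out/V_p = 315.17/230 = 1.37 A.

I_p ≈ 1.37 A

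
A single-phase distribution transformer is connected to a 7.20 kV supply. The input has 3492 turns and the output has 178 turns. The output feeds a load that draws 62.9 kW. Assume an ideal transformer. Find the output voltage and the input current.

V_out = V_in × N_out/N_in = 7200 × 178/3492 = 367.01 V.
I_out = P/V_out = 62900/367.01 = 171.38 A.
I_in = I_out × N_out/N_in = 171.38 × 178/3492 = 8.74 A.

V_out ≈ 367 V, I_in ≈ 8.74 A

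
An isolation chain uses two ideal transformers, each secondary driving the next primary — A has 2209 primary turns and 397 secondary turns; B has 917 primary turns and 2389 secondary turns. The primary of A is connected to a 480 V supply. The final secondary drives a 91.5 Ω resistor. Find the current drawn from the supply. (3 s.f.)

Secondary of A: V = 480.00 × 397/2209 = 86.265 V.
Secondary of B: V = 86.265 × 2389/917 = 224.74 V.
I_load = 224.74/91.5 = 2.4562 A, so P_out = 224.74 × 2.4562 = 552.01 W.
All ideal ⇒ P_in = P_out, so I_supply = 552.01/480 = 1.15 A.

I_supply ≈ 1.15 A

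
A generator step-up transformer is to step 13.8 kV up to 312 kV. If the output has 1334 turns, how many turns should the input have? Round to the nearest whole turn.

N_in/N_out = V_in/V_out, so N_in = 1334 × 13800/312000 = 59.0 ≈ 59 turns.

N_in = 59 turns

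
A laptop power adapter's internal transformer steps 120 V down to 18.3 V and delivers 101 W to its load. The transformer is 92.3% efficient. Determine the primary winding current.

P_in = P_out/η = 101/0.923 = 109.43 W.
I_p = P_in/V_p = 109.43/120 = 0.912 A.

I_p ≈ 0.912 A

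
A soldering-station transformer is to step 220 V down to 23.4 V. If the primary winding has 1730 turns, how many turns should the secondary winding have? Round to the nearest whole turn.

N_s/N_p = V_s/V_p, so N_s = 1730 × 23.4/220 = 184.0 ≈ 184 turns.

N_s = 184 turns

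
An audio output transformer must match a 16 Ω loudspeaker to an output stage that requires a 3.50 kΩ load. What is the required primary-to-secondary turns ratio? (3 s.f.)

N_p/N_s ≈ 14.8

Z_p/Z_s = (N_p/N_s)², so N_p/N_s = √(3500/16) = √219 = 14.8.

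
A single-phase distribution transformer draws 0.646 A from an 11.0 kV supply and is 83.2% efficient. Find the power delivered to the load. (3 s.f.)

P_in = V_p I_p = 11000 × 0.646 = 7106.0 W.
P_out = η P_in = 0.832 × 7106.0 = 5910 W.

P_out ≈ 5910 W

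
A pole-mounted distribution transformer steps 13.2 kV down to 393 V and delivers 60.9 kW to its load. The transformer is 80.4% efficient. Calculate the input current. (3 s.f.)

P_in = P_out/η = 60900/0.804 = 75746 W.
I_in = P_in/V_in = 75746/13200 = 5.74 A.

I_in ≈ 5.74 A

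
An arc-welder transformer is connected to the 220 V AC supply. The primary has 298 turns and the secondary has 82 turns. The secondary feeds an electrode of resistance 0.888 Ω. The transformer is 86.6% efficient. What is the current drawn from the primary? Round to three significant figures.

V_s = 220 × 82/298 = 60.537 V.
I_s = V_s/R = 60.537/0.888 = 68.172 A.
P_out = V_s I_s = 60.537 × 68.172 = 4126.9 W.
P_in = P_out/η = 4126.9/0.866 = 4765.5 W.
I_p = P_in/V_p = 4765.5/220 = 21.7 A.

I_p ≈ 21.7 A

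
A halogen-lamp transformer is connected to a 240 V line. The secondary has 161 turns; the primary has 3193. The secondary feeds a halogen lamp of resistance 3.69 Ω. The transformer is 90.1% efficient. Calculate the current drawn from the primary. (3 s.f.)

V_s = 240 × 161/3193 = 12.101 V.
I_s = V_s/R = 12.101/3.69 = 3.2795 A.
P_out = V_s I_s = 12.101 × 3.2795 = 39.687 W.
P_in = P_out/η = 39.687/0.901 = 44.048 W.
I_p = P_in/V_p = 44.048/240 = 0.184 A.

I_p ≈ 0.184 A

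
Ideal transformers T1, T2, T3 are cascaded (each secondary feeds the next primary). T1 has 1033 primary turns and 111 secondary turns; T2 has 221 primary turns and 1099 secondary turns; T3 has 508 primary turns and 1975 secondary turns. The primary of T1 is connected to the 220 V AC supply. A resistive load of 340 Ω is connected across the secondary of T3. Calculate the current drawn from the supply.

Secondary of T1: V = 220.00 × 111/1033 = 23.640 V.
Secondary of T2: V = 23.640 × 1099/221 = 117.56 V.
Secondary of T3: V = 117.56 × 1975/508 = 457.04 V.
I_load = 457.04/340 = 1.3442 A, so P_out = 457.04 × 1.3442 = 614.37 W.
All ideal ⇒ P_in = P_out, so I_supply = 614.37/220 = 2.79 A.

I_supply ≈ 2.79 A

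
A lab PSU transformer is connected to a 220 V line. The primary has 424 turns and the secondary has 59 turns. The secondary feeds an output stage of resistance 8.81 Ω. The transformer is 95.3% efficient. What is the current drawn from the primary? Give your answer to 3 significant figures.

V_s = 220 × 59/424 = 30.613 V.
I_s = V_s/R = 30.613/8.81 = 3.4748 A.
P_out = V_s I_s = 30.613 × 3.4748 = 106.38 W.
P_in = P_out/η = 106.38/0.953 = 111.62 W.
I_p = P_in/V_p = 111.62/220 = 0.507 A.

I_p ≈ 0.507 A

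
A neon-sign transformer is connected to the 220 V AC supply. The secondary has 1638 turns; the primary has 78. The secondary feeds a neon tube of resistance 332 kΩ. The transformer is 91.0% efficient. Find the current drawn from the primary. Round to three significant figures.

I_p ≈ 0.321 A

V_s = 220 × 1638/78 = 4620.0 V.
I_s = V_s/R = 4620.0/332000 = 0.013916 A.
P_out = V_s I_s = 4620.0 × 0.013916 = 64.290 W.
P_in = P_out/η = 64.290/0.910 = 70.649 W.
I_p = P_in/V_p = 70.649/220 = 0.321 A.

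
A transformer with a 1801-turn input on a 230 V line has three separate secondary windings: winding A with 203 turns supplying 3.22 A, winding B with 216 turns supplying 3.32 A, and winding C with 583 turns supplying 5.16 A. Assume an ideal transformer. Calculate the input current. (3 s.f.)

V_A = 230 × 203/1801 = 25.924 V; V_B = 230 × 216/1801 = 27.585 V; V_C = 230 × 583/1801 = 74.453 V.
P_out = V_A I_A + V_B I_B + V_C I_C = 25.924×3.22 + 27.585×3.32 + 74.453×5.16 = 83.477 + 91.581 + 384.18 = 559.24 W.
Ideal ⇒ P_in = P_out, so I_in = P_out/V_in = 559.24/230 = 2.43 A.

I_in ≈ 2.43 A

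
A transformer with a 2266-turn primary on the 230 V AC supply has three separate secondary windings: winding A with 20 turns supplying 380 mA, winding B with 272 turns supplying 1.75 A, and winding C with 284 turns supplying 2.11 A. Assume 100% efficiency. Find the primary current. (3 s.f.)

V_A = 230 × 20/2266 = 2.0300 V; V_B = 230 × 272/2266 = 27.608 V; V_C = 230 × 284/2266 = 28.826 V.
P_out = V_A I_A + V_B I_B + V_C I_C = 2.0300×0.380 + 27.608×1.75 + 28.826×2.11 = 0.77140 + 48.314 + 60.823 = 109.91 W.
Ideal ⇒ P_in = P_out, so I_p = P_out/V_p = 109.91/230 = 0.478 A.

I_p ≈ 0.478 A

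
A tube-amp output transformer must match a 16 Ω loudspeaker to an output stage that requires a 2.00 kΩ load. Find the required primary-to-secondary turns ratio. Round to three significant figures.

N_p/N_s ≈ 11.2

Z_p/Z_s = (N_p/N_s)², so N_p/N_s = √(2000/16) = √125 = 11.2.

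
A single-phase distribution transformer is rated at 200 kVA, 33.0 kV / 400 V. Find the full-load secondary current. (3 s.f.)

I_s ≈ 500 A

I_s = S/V_s = 200000/400 = 500 A.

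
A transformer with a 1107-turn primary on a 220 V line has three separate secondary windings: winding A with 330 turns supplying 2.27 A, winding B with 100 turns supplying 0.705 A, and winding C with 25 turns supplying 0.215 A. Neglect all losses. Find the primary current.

V_A = 220 × 330/1107 = 65.583 V; V_B = 220 × 100/1107 = 19.874 V; V_C = 220 × 25/1107 = 4.9684 V.
P_out = V_A I_A + V_B I_B + V_C I_C = 65.583×2.27 + 19.874×0.705 + 4.9684×0.215 = 148.87 + 14.011 + 1.0682 = 163.95 W.
Ideal ⇒ P_in = P_out, so I_p = P_out/V_p = 163.95/220 = 0.745 A.

I_p ≈ 0.745 A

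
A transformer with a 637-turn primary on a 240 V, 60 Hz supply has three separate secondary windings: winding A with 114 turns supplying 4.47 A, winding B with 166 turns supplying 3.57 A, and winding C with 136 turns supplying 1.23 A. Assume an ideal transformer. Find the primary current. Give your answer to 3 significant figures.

I_p ≈ 1.99 A

V_A = 240 × 114/637 = 42.951 V; V_B = 240 × 166/637 = 62.543 V; V_C = 240 × 136/637 = 51.240 V.
P_out = V_A I_A + V_B I_B + V_C I_C = 42.951×4.47 + 62.543×3.57 + 51.240×1.23 = 191.99 + 223.28 + 63.025 = 478.30 W.
Ideal ⇒ P_in = P_out, so I_p = P_out/V_p = 478.30/240 = 1.99 A.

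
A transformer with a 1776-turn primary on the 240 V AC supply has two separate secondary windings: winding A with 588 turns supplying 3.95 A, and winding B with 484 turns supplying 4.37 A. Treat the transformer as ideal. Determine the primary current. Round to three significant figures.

I_p ≈ 2.50 A

V_A = 240 × 588/1776 = 79.459 V; V_B = 240 × 484/1776 = 65.405 V.
P_out = V_A I_A + V_B I_B = 79.459×3.95 + 65.405×4.37 = 313.86 + 285.82 = 599.69 W.
Ideal ⇒ P_in = P_out, so I_p = P_out/V_p = 599.69/240 = 2.50 A.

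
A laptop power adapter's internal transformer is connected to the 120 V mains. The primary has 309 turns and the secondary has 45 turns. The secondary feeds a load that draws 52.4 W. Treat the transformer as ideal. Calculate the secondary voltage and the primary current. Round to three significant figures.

V_s ≈ 17.5 V, I_p ≈ 0.437 A

V_s = V_p × N_s/N_p = 120 × 45/309 = 17.476 V.
I_s = P/V_s = 52.4/17.476 = 2.9984 A.
I_p = I_s × N_s/N_p = 2.9984 × 45/309 = 0.437 A.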